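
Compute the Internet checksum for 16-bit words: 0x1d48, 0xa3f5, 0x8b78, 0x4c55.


Sum all words (with carry folding):
+ 0x1d48 = 0x1d48
+ 0xa3f5 = 0xc13d
+ 0x8b78 = 0x4cb6
+ 0x4c55 = 0x990b
One's complement: ~0x990b
Checksum = 0x66f4


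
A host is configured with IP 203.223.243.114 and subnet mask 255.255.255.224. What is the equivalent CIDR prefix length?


Binary: 11111111.11111111.11111111.11100000
Count leading 1s
Prefix: /27


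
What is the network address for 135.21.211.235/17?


IP:   10000111.00010101.11010011.11101011
Mask: 11111111.11111111.10000000.00000000
AND operation:
Net:  10000111.00010101.10000000.00000000
Network: 135.21.128.0/17


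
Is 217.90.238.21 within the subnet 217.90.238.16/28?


Subnet network: 217.90.238.16
Test IP AND mask: 217.90.238.16
Yes, 217.90.238.21 is in 217.90.238.16/28


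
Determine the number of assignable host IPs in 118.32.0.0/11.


Host bits = 32 - 11 = 21
Total addresses = 2^21 = 2097152
Usable = total - 2 (network and broadcast)
Usable hosts: 2097150


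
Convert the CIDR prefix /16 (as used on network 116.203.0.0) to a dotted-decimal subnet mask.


/16 means 16 network bits, 16 host bits
Binary: 11111111111111110000000000000000
Mask: 255.255.0.0


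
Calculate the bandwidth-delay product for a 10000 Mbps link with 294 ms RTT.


BDP = bandwidth * RTT
= 10000 Mbps * 294 ms
= 10000 * 1e6 * 294 / 1000 bits
= 2940000000 bits
= 367500000 bytes
= 358886.7188 KB
BDP = 2940000000 bits (367500000 bytes)


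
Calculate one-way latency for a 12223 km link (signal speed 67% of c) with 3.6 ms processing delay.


Speed = 0.67 * 3e5 km/s = 201000 km/s
Propagation delay = 12223 / 201000 = 0.0608 s = 60.8109 ms
Processing delay = 3.6 ms
Total one-way latency = 64.4109 ms


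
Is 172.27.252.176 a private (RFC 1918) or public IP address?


RFC 1918 private ranges:
  10.0.0.0/8 (10.0.0.0 - 10.255.255.255)
  172.16.0.0/12 (172.16.0.0 - 172.31.255.255)
  192.168.0.0/16 (192.168.0.0 - 192.168.255.255)
Private (in 172.16.0.0/12)


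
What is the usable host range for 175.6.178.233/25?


Network: 175.6.178.128
Broadcast: 175.6.178.255
First usable = network + 1
Last usable = broadcast - 1
Range: 175.6.178.129 to 175.6.178.254


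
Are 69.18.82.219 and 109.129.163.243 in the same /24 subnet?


Mask: 255.255.255.0
69.18.82.219 AND mask = 69.18.82.0
109.129.163.243 AND mask = 109.129.163.0
No, different subnets (69.18.82.0 vs 109.129.163.0)


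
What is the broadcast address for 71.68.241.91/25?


Network: 71.68.241.0/25
Host bits = 7
Set all host bits to 1:
Broadcast: 71.68.241.127


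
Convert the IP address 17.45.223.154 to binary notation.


17 = 00010001
45 = 00101101
223 = 11011111
154 = 10011010
Binary: 00010001.00101101.11011111.10011010


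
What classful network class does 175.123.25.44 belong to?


First octet: 175
Binary: 10101111
10xxxxxx -> Class B (128-191)
Class B, default mask 255.255.0.0 (/16)


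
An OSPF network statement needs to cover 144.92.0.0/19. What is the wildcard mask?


Subnet mask: 255.255.224.0
Wildcard = 255.255.255.255 - subnet mask
255 - 255 = 0
255 - 255 = 0
255 - 224 = 31
255 - 0 = 255
Wildcard: 0.0.31.255


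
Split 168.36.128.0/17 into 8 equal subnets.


New prefix = 17 + 3 = 20
Each subnet has 4096 addresses
  168.36.128.0/20
  168.36.144.0/20
  168.36.160.0/20
  168.36.176.0/20
  168.36.192.0/20
  168.36.208.0/20
  168.36.224.0/20
  168.36.240.0/20
Subnets: 168.36.128.0/20, 168.36.144.0/20, 168.36.160.0/20, 168.36.176.0/20, 168.36.192.0/20, 168.36.208.0/20, 168.36.224.0/20, 168.36.240.0/20


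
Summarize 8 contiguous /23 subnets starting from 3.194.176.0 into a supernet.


Original prefix: /23
Number of subnets: 8 = 2^3
New prefix = 23 - 3 = 20
Supernet: 3.194.176.0/20


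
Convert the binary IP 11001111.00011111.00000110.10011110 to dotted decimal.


11001111 = 207
00011111 = 31
00000110 = 6
10011110 = 158
IP: 207.31.6.158


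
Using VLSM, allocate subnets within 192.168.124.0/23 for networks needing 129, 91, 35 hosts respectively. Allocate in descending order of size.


129 hosts -> /24 (254 usable): 192.168.124.0/24
91 hosts -> /25 (126 usable): 192.168.125.0/25
35 hosts -> /26 (62 usable): 192.168.125.128/26
Allocation: 192.168.124.0/24 (129 hosts, 254 usable); 192.168.125.0/25 (91 hosts, 126 usable); 192.168.125.128/26 (35 hosts, 62 usable)


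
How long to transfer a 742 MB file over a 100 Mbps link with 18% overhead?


Effective throughput = 100 * (1 - 18/100) = 82 Mbps
File size in Mb = 742 * 8 = 5936 Mb
Time = 5936 / 82
Time = 72.3902 seconds


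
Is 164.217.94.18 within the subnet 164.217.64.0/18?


Subnet network: 164.217.64.0
Test IP AND mask: 164.217.64.0
Yes, 164.217.94.18 is in 164.217.64.0/18


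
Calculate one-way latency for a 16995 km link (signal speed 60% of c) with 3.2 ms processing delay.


Speed = 0.6 * 3e5 km/s = 180000 km/s
Propagation delay = 16995 / 180000 = 0.0944 s = 94.4167 ms
Processing delay = 3.2 ms
Total one-way latency = 97.6167 ms


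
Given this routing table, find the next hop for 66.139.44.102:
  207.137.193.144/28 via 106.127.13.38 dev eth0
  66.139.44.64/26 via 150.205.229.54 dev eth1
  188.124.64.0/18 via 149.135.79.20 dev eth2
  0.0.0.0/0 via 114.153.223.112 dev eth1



Longest prefix match for 66.139.44.102:
  /28 207.137.193.144: no
  /26 66.139.44.64: MATCH
  /18 188.124.64.0: no
  /0 0.0.0.0: MATCH
Selected: next-hop 150.205.229.54 via eth1 (matched /26)


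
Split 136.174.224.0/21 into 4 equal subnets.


New prefix = 21 + 2 = 23
Each subnet has 512 addresses
  136.174.224.0/23
  136.174.226.0/23
  136.174.228.0/23
  136.174.230.0/23
Subnets: 136.174.224.0/23, 136.174.226.0/23, 136.174.228.0/23, 136.174.230.0/23


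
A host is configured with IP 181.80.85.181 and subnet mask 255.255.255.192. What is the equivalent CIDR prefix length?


Binary: 11111111.11111111.11111111.11000000
Count leading 1s
Prefix: /26


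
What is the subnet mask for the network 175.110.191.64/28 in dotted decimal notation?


/28 means 28 network bits, 4 host bits
Binary: 11111111111111111111111111110000
Mask: 255.255.255.240


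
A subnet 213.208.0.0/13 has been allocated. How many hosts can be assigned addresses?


Host bits = 32 - 13 = 19
Total addresses = 2^19 = 524288
Usable = total - 2 (network and broadcast)
Usable hosts: 524286


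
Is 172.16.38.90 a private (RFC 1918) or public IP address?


RFC 1918 private ranges:
  10.0.0.0/8 (10.0.0.0 - 10.255.255.255)
  172.16.0.0/12 (172.16.0.0 - 172.31.255.255)
  192.168.0.0/16 (192.168.0.0 - 192.168.255.255)
Private (in 172.16.0.0/12)


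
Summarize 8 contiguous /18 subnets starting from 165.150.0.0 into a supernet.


Original prefix: /18
Number of subnets: 8 = 2^3
New prefix = 18 - 3 = 15
Supernet: 165.150.0.0/15


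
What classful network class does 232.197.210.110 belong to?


First octet: 232
Binary: 11101000
1110xxxx -> Class D (224-239)
Class D (multicast), default mask N/A


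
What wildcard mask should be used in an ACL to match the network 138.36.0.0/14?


Subnet mask: 255.252.0.0
Wildcard = 255.255.255.255 - subnet mask
255 - 255 = 0
255 - 252 = 3
255 - 0 = 255
255 - 0 = 255
Wildcard: 0.3.255.255


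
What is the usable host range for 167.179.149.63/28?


Network: 167.179.149.48
Broadcast: 167.179.149.63
First usable = network + 1
Last usable = broadcast - 1
Range: 167.179.149.49 to 167.179.149.62


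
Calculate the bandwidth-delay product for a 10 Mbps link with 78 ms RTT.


BDP = bandwidth * RTT
= 10 Mbps * 78 ms
= 10 * 1e6 * 78 / 1000 bits
= 780000 bits
= 97500 bytes
= 95.2148 KB
BDP = 780000 bits (97500 bytes)


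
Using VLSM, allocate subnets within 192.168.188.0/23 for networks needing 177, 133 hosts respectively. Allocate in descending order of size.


177 hosts -> /24 (254 usable): 192.168.188.0/24
133 hosts -> /24 (254 usable): 192.168.189.0/24
Allocation: 192.168.188.0/24 (177 hosts, 254 usable); 192.168.189.0/24 (133 hosts, 254 usable)


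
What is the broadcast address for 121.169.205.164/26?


Network: 121.169.205.128/26
Host bits = 6
Set all host bits to 1:
Broadcast: 121.169.205.191


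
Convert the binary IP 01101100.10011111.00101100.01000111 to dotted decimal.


01101100 = 108
10011111 = 159
00101100 = 44
01000111 = 71
IP: 108.159.44.71


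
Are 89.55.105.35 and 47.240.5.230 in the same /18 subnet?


Mask: 255.255.192.0
89.55.105.35 AND mask = 89.55.64.0
47.240.5.230 AND mask = 47.240.0.0
No, different subnets (89.55.64.0 vs 47.240.0.0)


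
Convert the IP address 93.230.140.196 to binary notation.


93 = 01011101
230 = 11100110
140 = 10001100
196 = 11000100
Binary: 01011101.11100110.10001100.11000100


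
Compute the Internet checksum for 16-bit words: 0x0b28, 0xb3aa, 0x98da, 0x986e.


Sum all words (with carry folding):
+ 0x0b28 = 0x0b28
+ 0xb3aa = 0xbed2
+ 0x98da = 0x57ad
+ 0x986e = 0xf01b
One's complement: ~0xf01b
Checksum = 0x0fe4


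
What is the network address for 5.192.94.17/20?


IP:   00000101.11000000.01011110.00010001
Mask: 11111111.11111111.11110000.00000000
AND operation:
Net:  00000101.11000000.01010000.00000000
Network: 5.192.80.0/20


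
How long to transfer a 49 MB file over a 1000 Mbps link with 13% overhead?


Effective throughput = 1000 * (1 - 13/100) = 870 Mbps
File size in Mb = 49 * 8 = 392 Mb
Time = 392 / 870
Time = 0.4506 seconds


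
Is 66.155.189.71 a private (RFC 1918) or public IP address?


RFC 1918 private ranges:
  10.0.0.0/8 (10.0.0.0 - 10.255.255.255)
  172.16.0.0/12 (172.16.0.0 - 172.31.255.255)
  192.168.0.0/16 (192.168.0.0 - 192.168.255.255)
Public (not in any RFC 1918 range)


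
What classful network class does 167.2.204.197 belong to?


First octet: 167
Binary: 10100111
10xxxxxx -> Class B (128-191)
Class B, default mask 255.255.0.0 (/16)


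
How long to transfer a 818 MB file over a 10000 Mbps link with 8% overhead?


Effective throughput = 10000 * (1 - 8/100) = 9200 Mbps
File size in Mb = 818 * 8 = 6544 Mb
Time = 6544 / 9200
Time = 0.7113 seconds


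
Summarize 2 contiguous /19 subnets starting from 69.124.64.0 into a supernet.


Original prefix: /19
Number of subnets: 2 = 2^1
New prefix = 19 - 1 = 18
Supernet: 69.124.64.0/18


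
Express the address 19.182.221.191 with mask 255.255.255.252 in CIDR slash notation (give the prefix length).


Binary: 11111111.11111111.11111111.11111100
Count leading 1s
Prefix: /30


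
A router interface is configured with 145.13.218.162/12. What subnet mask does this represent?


/12 means 12 network bits, 20 host bits
Binary: 11111111111100000000000000000000
Mask: 255.240.0.0


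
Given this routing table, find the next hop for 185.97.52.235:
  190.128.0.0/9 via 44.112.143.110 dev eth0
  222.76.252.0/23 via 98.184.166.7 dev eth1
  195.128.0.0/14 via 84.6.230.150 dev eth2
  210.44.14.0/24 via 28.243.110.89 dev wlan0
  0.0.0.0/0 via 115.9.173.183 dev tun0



Longest prefix match for 185.97.52.235:
  /9 190.128.0.0: no
  /23 222.76.252.0: no
  /14 195.128.0.0: no
  /24 210.44.14.0: no
  /0 0.0.0.0: MATCH
Selected: next-hop 115.9.173.183 via tun0 (matched /0)


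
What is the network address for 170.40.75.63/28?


IP:   10101010.00101000.01001011.00111111
Mask: 11111111.11111111.11111111.11110000
AND operation:
Net:  10101010.00101000.01001011.00110000
Network: 170.40.75.48/28


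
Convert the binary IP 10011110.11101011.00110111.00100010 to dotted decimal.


10011110 = 158
11101011 = 235
00110111 = 55
00100010 = 34
IP: 158.235.55.34


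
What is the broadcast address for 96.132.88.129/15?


Network: 96.132.0.0/15
Host bits = 17
Set all host bits to 1:
Broadcast: 96.133.255.255


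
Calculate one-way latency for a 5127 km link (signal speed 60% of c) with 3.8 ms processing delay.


Speed = 0.6 * 3e5 km/s = 180000 km/s
Propagation delay = 5127 / 180000 = 0.0285 s = 28.4833 ms
Processing delay = 3.8 ms
Total one-way latency = 32.2833 ms


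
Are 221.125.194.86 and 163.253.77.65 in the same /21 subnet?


Mask: 255.255.248.0
221.125.194.86 AND mask = 221.125.192.0
163.253.77.65 AND mask = 163.253.72.0
No, different subnets (221.125.192.0 vs 163.253.72.0)


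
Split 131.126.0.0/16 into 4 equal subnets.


New prefix = 16 + 2 = 18
Each subnet has 16384 addresses
  131.126.0.0/18
  131.126.64.0/18
  131.126.128.0/18
  131.126.192.0/18
Subnets: 131.126.0.0/18, 131.126.64.0/18, 131.126.128.0/18, 131.126.192.0/18


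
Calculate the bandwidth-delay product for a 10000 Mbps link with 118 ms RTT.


BDP = bandwidth * RTT
= 10000 Mbps * 118 ms
= 10000 * 1e6 * 118 / 1000 bits
= 1180000000 bits
= 147500000 bytes
= 144042.9688 KB
BDP = 1180000000 bits (147500000 bytes)


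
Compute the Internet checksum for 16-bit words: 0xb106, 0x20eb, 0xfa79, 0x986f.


Sum all words (with carry folding):
+ 0xb106 = 0xb106
+ 0x20eb = 0xd1f1
+ 0xfa79 = 0xcc6b
+ 0x986f = 0x64db
One's complement: ~0x64db
Checksum = 0x9b24


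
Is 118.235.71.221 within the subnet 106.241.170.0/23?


Subnet network: 106.241.170.0
Test IP AND mask: 118.235.70.0
No, 118.235.71.221 is not in 106.241.170.0/23


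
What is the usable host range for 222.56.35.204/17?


Network: 222.56.0.0
Broadcast: 222.56.127.255
First usable = network + 1
Last usable = broadcast - 1
Range: 222.56.0.1 to 222.56.127.254


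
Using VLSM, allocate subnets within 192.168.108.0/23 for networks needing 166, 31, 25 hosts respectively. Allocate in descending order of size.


166 hosts -> /24 (254 usable): 192.168.108.0/24
31 hosts -> /26 (62 usable): 192.168.109.0/26
25 hosts -> /27 (30 usable): 192.168.109.64/27
Allocation: 192.168.108.0/24 (166 hosts, 254 usable); 192.168.109.0/26 (31 hosts, 62 usable); 192.168.109.64/27 (25 hosts, 30 usable)


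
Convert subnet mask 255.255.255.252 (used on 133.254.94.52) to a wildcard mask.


Subnet mask: 255.255.255.252
Wildcard = 255.255.255.255 - subnet mask
255 - 255 = 0
255 - 255 = 0
255 - 255 = 0
255 - 252 = 3
Wildcard: 0.0.0.3


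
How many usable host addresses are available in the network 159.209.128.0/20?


Host bits = 32 - 20 = 12
Total addresses = 2^12 = 4096
Usable = total - 2 (network and broadcast)
Usable hosts: 4094


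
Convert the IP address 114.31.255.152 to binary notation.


114 = 01110010
31 = 00011111
255 = 11111111
152 = 10011000
Binary: 01110010.00011111.11111111.10011000


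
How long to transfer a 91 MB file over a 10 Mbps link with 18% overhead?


Effective throughput = 10 * (1 - 18/100) = 8.2 Mbps
File size in Mb = 91 * 8 = 728 Mb
Time = 728 / 8.2
Time = 88.7805 seconds


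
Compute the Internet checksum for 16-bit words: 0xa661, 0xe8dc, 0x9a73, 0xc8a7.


Sum all words (with carry folding):
+ 0xa661 = 0xa661
+ 0xe8dc = 0x8f3e
+ 0x9a73 = 0x29b2
+ 0xc8a7 = 0xf259
One's complement: ~0xf259
Checksum = 0x0da6


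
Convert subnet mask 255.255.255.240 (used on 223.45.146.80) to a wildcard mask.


Subnet mask: 255.255.255.240
Wildcard = 255.255.255.255 - subnet mask
255 - 255 = 0
255 - 255 = 0
255 - 255 = 0
255 - 240 = 15
Wildcard: 0.0.0.15


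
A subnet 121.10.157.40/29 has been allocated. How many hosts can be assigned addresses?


Host bits = 32 - 29 = 3
Total addresses = 2^3 = 8
Usable = total - 2 (network and broadcast)
Usable hosts: 6


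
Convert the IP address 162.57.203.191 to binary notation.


162 = 10100010
57 = 00111001
203 = 11001011
191 = 10111111
Binary: 10100010.00111001.11001011.10111111


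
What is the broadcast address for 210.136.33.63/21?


Network: 210.136.32.0/21
Host bits = 11
Set all host bits to 1:
Broadcast: 210.136.39.255


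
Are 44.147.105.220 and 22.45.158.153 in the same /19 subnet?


Mask: 255.255.224.0
44.147.105.220 AND mask = 44.147.96.0
22.45.158.153 AND mask = 22.45.128.0
No, different subnets (44.147.96.0 vs 22.45.128.0)


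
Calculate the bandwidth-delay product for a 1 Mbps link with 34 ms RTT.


BDP = bandwidth * RTT
= 1 Mbps * 34 ms
= 1 * 1e6 * 34 / 1000 bits
= 34000 bits
= 4250 bytes
= 4.1504 KB
BDP = 34000 bits (4250 bytes)


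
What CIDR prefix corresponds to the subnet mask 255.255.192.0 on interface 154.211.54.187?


Binary: 11111111.11111111.11000000.00000000
Count leading 1s
Prefix: /18


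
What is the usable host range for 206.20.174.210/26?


Network: 206.20.174.192
Broadcast: 206.20.174.255
First usable = network + 1
Last usable = broadcast - 1
Range: 206.20.174.193 to 206.20.174.254


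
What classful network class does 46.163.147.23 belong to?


First octet: 46
Binary: 00101110
0xxxxxxx -> Class A (1-126)
Class A, default mask 255.0.0.0 (/8)


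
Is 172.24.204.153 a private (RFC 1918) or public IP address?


RFC 1918 private ranges:
  10.0.0.0/8 (10.0.0.0 - 10.255.255.255)
  172.16.0.0/12 (172.16.0.0 - 172.31.255.255)
  192.168.0.0/16 (192.168.0.0 - 192.168.255.255)
Private (in 172.16.0.0/12)


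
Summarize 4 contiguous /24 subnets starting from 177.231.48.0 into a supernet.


Original prefix: /24
Number of subnets: 4 = 2^2
New prefix = 24 - 2 = 22
Supernet: 177.231.48.0/22


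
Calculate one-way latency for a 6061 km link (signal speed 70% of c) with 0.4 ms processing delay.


Speed = 0.7 * 3e5 km/s = 210000 km/s
Propagation delay = 6061 / 210000 = 0.0289 s = 28.8619 ms
Processing delay = 0.4 ms
Total one-way latency = 29.2619 ms


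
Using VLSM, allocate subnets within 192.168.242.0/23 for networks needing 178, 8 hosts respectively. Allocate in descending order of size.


178 hosts -> /24 (254 usable): 192.168.242.0/24
8 hosts -> /28 (14 usable): 192.168.243.0/28
Allocation: 192.168.242.0/24 (178 hosts, 254 usable); 192.168.243.0/28 (8 hosts, 14 usable)


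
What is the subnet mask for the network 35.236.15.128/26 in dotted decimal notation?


/26 means 26 network bits, 6 host bits
Binary: 11111111111111111111111111000000
Mask: 255.255.255.192


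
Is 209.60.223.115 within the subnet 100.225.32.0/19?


Subnet network: 100.225.32.0
Test IP AND mask: 209.60.192.0
No, 209.60.223.115 is not in 100.225.32.0/19


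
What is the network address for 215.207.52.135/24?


IP:   11010111.11001111.00110100.10000111
Mask: 11111111.11111111.11111111.00000000
AND operation:
Net:  11010111.11001111.00110100.00000000
Network: 215.207.52.0/24


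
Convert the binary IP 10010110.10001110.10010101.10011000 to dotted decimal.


10010110 = 150
10001110 = 142
10010101 = 149
10011000 = 152
IP: 150.142.149.152


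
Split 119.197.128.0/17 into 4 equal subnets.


New prefix = 17 + 2 = 19
Each subnet has 8192 addresses
  119.197.128.0/19
  119.197.160.0/19
  119.197.192.0/19
  119.197.224.0/19
Subnets: 119.197.128.0/19, 119.197.160.0/19, 119.197.192.0/19, 119.197.224.0/19


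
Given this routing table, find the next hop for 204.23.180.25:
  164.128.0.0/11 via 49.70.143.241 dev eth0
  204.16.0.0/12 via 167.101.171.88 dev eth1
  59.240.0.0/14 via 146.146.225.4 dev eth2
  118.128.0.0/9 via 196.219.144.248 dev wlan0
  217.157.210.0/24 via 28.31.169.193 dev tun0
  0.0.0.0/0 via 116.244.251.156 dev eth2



Longest prefix match for 204.23.180.25:
  /11 164.128.0.0: no
  /12 204.16.0.0: MATCH
  /14 59.240.0.0: no
  /9 118.128.0.0: no
  /24 217.157.210.0: no
  /0 0.0.0.0: MATCH
Selected: next-hop 167.101.171.88 via eth1 (matched /12)


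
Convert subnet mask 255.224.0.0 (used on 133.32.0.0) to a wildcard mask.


Subnet mask: 255.224.0.0
Wildcard = 255.255.255.255 - subnet mask
255 - 255 = 0
255 - 224 = 31
255 - 0 = 255
255 - 0 = 255
Wildcard: 0.31.255.255


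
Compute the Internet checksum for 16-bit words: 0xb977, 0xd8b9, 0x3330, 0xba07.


Sum all words (with carry folding):
+ 0xb977 = 0xb977
+ 0xd8b9 = 0x9231
+ 0x3330 = 0xc561
+ 0xba07 = 0x7f69
One's complement: ~0x7f69
Checksum = 0x8096


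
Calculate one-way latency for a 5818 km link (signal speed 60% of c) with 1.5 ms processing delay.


Speed = 0.6 * 3e5 km/s = 180000 km/s
Propagation delay = 5818 / 180000 = 0.0323 s = 32.3222 ms
Processing delay = 1.5 ms
Total one-way latency = 33.8222 ms


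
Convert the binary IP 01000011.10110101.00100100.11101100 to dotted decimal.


01000011 = 67
10110101 = 181
00100100 = 36
11101100 = 236
IP: 67.181.36.236


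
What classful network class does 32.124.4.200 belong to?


First octet: 32
Binary: 00100000
0xxxxxxx -> Class A (1-126)
Class A, default mask 255.0.0.0 (/8)


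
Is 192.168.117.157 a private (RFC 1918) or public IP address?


RFC 1918 private ranges:
  10.0.0.0/8 (10.0.0.0 - 10.255.255.255)
  172.16.0.0/12 (172.16.0.0 - 172.31.255.255)
  192.168.0.0/16 (192.168.0.0 - 192.168.255.255)
Private (in 192.168.0.0/16)


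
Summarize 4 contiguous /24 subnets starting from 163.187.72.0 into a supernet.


Original prefix: /24
Number of subnets: 4 = 2^2
New prefix = 24 - 2 = 22
Supernet: 163.187.72.0/22


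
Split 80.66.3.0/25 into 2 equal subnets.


New prefix = 25 + 1 = 26
Each subnet has 64 addresses
  80.66.3.0/26
  80.66.3.64/26
Subnets: 80.66.3.0/26, 80.66.3.64/26


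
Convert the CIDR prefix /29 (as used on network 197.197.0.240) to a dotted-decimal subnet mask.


/29 means 29 network bits, 3 host bits
Binary: 11111111111111111111111111111000
Mask: 255.255.255.248


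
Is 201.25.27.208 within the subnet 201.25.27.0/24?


Subnet network: 201.25.27.0
Test IP AND mask: 201.25.27.0
Yes, 201.25.27.208 is in 201.25.27.0/24


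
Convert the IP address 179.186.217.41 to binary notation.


179 = 10110011
186 = 10111010
217 = 11011001
41 = 00101001
Binary: 10110011.10111010.11011001.00101001


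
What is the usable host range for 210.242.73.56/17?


Network: 210.242.0.0
Broadcast: 210.242.127.255
First usable = network + 1
Last usable = broadcast - 1
Range: 210.242.0.1 to 210.242.127.254


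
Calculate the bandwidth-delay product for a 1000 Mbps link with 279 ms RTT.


BDP = bandwidth * RTT
= 1000 Mbps * 279 ms
= 1000 * 1e6 * 279 / 1000 bits
= 279000000 bits
= 34875000 bytes
= 34057.6172 KB
BDP = 279000000 bits (34875000 bytes)


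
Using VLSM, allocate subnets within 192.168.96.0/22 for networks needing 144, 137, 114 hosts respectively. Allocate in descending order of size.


144 hosts -> /24 (254 usable): 192.168.96.0/24
137 hosts -> /24 (254 usable): 192.168.97.0/24
114 hosts -> /25 (126 usable): 192.168.98.0/25
Allocation: 192.168.96.0/24 (144 hosts, 254 usable); 192.168.97.0/24 (137 hosts, 254 usable); 192.168.98.0/25 (114 hosts, 126 usable)


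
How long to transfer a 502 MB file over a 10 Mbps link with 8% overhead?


Effective throughput = 10 * (1 - 8/100) = 9.2 Mbps
File size in Mb = 502 * 8 = 4016 Mb
Time = 4016 / 9.2
Time = 436.5217 seconds


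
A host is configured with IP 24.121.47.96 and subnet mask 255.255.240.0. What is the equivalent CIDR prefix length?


Binary: 11111111.11111111.11110000.00000000
Count leading 1s
Prefix: /20


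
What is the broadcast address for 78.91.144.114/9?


Network: 78.0.0.0/9
Host bits = 23
Set all host bits to 1:
Broadcast: 78.127.255.255


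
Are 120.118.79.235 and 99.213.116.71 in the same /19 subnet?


Mask: 255.255.224.0
120.118.79.235 AND mask = 120.118.64.0
99.213.116.71 AND mask = 99.213.96.0
No, different subnets (120.118.64.0 vs 99.213.96.0)


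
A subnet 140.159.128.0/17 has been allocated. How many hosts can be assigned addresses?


Host bits = 32 - 17 = 15
Total addresses = 2^15 = 32768
Usable = total - 2 (network and broadcast)
Usable hosts: 32766


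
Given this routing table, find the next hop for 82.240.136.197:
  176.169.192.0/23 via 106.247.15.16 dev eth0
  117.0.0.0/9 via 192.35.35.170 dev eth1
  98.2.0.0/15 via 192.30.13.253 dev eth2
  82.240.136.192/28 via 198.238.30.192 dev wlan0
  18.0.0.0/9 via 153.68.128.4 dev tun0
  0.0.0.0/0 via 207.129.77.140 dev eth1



Longest prefix match for 82.240.136.197:
  /23 176.169.192.0: no
  /9 117.0.0.0: no
  /15 98.2.0.0: no
  /28 82.240.136.192: MATCH
  /9 18.0.0.0: no
  /0 0.0.0.0: MATCH
Selected: next-hop 198.238.30.192 via wlan0 (matched /28)


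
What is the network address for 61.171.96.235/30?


IP:   00111101.10101011.01100000.11101011
Mask: 11111111.11111111.11111111.11111100
AND operation:
Net:  00111101.10101011.01100000.11101000
Network: 61.171.96.232/30


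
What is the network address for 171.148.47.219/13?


IP:   10101011.10010100.00101111.11011011
Mask: 11111111.11111000.00000000.00000000
AND operation:
Net:  10101011.10010000.00000000.00000000
Network: 171.144.0.0/13


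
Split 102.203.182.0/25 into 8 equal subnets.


New prefix = 25 + 3 = 28
Each subnet has 16 addresses
  102.203.182.0/28
  102.203.182.16/28
  102.203.182.32/28
  102.203.182.48/28
  102.203.182.64/28
  102.203.182.80/28
  102.203.182.96/28
  102.203.182.112/28
Subnets: 102.203.182.0/28, 102.203.182.16/28, 102.203.182.32/28, 102.203.182.48/28, 102.203.182.64/28, 102.203.182.80/28, 102.203.182.96/28, 102.203.182.112/28


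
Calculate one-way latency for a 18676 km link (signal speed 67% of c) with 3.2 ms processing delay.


Speed = 0.67 * 3e5 km/s = 201000 km/s
Propagation delay = 18676 / 201000 = 0.0929 s = 92.9154 ms
Processing delay = 3.2 ms
Total one-way latency = 96.1154 ms


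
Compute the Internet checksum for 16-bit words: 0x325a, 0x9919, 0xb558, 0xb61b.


Sum all words (with carry folding):
+ 0x325a = 0x325a
+ 0x9919 = 0xcb73
+ 0xb558 = 0x80cc
+ 0xb61b = 0x36e8
One's complement: ~0x36e8
Checksum = 0xc917


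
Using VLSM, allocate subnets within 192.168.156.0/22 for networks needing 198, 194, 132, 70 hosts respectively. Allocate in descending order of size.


198 hosts -> /24 (254 usable): 192.168.156.0/24
194 hosts -> /24 (254 usable): 192.168.157.0/24
132 hosts -> /24 (254 usable): 192.168.158.0/24
70 hosts -> /25 (126 usable): 192.168.159.0/25
Allocation: 192.168.156.0/24 (198 hosts, 254 usable); 192.168.157.0/24 (194 hosts, 254 usable); 192.168.158.0/24 (132 hosts, 254 usable); 192.168.159.0/25 (70 hosts, 126 usable)


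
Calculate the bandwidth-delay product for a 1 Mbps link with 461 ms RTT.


BDP = bandwidth * RTT
= 1 Mbps * 461 ms
= 1 * 1e6 * 461 / 1000 bits
= 461000 bits
= 57625 bytes
= 56.2744 KB
BDP = 461000 bits (57625 bytes)


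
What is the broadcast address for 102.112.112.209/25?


Network: 102.112.112.128/25
Host bits = 7
Set all host bits to 1:
Broadcast: 102.112.112.255


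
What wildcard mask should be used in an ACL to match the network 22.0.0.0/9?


Subnet mask: 255.128.0.0
Wildcard = 255.255.255.255 - subnet mask
255 - 255 = 0
255 - 128 = 127
255 - 0 = 255
255 - 0 = 255
Wildcard: 0.127.255.255


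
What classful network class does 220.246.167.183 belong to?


First octet: 220
Binary: 11011100
110xxxxx -> Class C (192-223)
Class C, default mask 255.255.255.0 (/24)


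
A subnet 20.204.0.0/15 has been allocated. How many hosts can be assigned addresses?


Host bits = 32 - 15 = 17
Total addresses = 2^17 = 131072
Usable = total - 2 (network and broadcast)
Usable hosts: 131070


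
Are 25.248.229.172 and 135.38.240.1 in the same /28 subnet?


Mask: 255.255.255.240
25.248.229.172 AND mask = 25.248.229.160
135.38.240.1 AND mask = 135.38.240.0
No, different subnets (25.248.229.160 vs 135.38.240.0)


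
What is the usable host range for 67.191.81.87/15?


Network: 67.190.0.0
Broadcast: 67.191.255.255
First usable = network + 1
Last usable = broadcast - 1
Range: 67.190.0.1 to 67.191.255.254


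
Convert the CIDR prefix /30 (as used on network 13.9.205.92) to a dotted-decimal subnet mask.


/30 means 30 network bits, 2 host bits
Binary: 11111111111111111111111111111100
Mask: 255.255.255.252


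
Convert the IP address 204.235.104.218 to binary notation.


204 = 11001100
235 = 11101011
104 = 01101000
218 = 11011010
Binary: 11001100.11101011.01101000.11011010


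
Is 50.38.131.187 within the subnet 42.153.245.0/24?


Subnet network: 42.153.245.0
Test IP AND mask: 50.38.131.0
No, 50.38.131.187 is not in 42.153.245.0/24


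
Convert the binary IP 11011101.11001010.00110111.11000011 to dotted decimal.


11011101 = 221
11001010 = 202
00110111 = 55
11000011 = 195
IP: 221.202.55.195


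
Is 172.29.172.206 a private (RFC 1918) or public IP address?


RFC 1918 private ranges:
  10.0.0.0/8 (10.0.0.0 - 10.255.255.255)
  172.16.0.0/12 (172.16.0.0 - 172.31.255.255)
  192.168.0.0/16 (192.168.0.0 - 192.168.255.255)
Private (in 172.16.0.0/12)


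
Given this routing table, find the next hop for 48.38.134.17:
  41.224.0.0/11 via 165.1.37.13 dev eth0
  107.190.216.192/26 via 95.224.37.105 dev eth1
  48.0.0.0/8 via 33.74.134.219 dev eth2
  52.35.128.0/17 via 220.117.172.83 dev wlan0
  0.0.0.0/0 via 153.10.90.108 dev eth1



Longest prefix match for 48.38.134.17:
  /11 41.224.0.0: no
  /26 107.190.216.192: no
  /8 48.0.0.0: MATCH
  /17 52.35.128.0: no
  /0 0.0.0.0: MATCH
Selected: next-hop 33.74.134.219 via eth2 (matched /8)


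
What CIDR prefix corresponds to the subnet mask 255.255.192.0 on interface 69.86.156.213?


Binary: 11111111.11111111.11000000.00000000
Count leading 1s
Prefix: /18


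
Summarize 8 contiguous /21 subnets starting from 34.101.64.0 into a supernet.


Original prefix: /21
Number of subnets: 8 = 2^3
New prefix = 21 - 3 = 18
Supernet: 34.101.64.0/18


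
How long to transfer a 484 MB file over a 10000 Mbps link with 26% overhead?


Effective throughput = 10000 * (1 - 26/100) = 7400 Mbps
File size in Mb = 484 * 8 = 3872 Mb
Time = 3872 / 7400
Time = 0.5232 seconds


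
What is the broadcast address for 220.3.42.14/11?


Network: 220.0.0.0/11
Host bits = 21
Set all host bits to 1:
Broadcast: 220.31.255.255


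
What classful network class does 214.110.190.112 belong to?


First octet: 214
Binary: 11010110
110xxxxx -> Class C (192-223)
Class C, default mask 255.255.255.0 (/24)


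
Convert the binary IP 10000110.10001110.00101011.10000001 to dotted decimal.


10000110 = 134
10001110 = 142
00101011 = 43
10000001 = 129
IP: 134.142.43.129


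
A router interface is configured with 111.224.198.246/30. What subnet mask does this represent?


/30 means 30 network bits, 2 host bits
Binary: 11111111111111111111111111111100
Mask: 255.255.255.252


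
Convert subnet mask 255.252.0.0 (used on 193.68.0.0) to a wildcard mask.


Subnet mask: 255.252.0.0
Wildcard = 255.255.255.255 - subnet mask
255 - 255 = 0
255 - 252 = 3
255 - 0 = 255
255 - 0 = 255
Wildcard: 0.3.255.255


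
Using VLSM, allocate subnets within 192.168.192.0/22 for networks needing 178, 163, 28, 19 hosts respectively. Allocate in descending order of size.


178 hosts -> /24 (254 usable): 192.168.192.0/24
163 hosts -> /24 (254 usable): 192.168.193.0/24
28 hosts -> /27 (30 usable): 192.168.194.0/27
19 hosts -> /27 (30 usable): 192.168.194.32/27
Allocation: 192.168.192.0/24 (178 hosts, 254 usable); 192.168.193.0/24 (163 hosts, 254 usable); 192.168.194.0/27 (28 hosts, 30 usable); 192.168.194.32/27 (19 hosts, 30 usable)


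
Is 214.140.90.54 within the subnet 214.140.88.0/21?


Subnet network: 214.140.88.0
Test IP AND mask: 214.140.88.0
Yes, 214.140.90.54 is in 214.140.88.0/21


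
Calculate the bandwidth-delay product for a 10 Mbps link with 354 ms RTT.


BDP = bandwidth * RTT
= 10 Mbps * 354 ms
= 10 * 1e6 * 354 / 1000 bits
= 3540000 bits
= 442500 bytes
= 432.1289 KB
BDP = 3540000 bits (442500 bytes)


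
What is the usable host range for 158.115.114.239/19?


Network: 158.115.96.0
Broadcast: 158.115.127.255
First usable = network + 1
Last usable = broadcast - 1
Range: 158.115.96.1 to 158.115.127.254


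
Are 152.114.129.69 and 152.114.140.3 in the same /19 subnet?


Mask: 255.255.224.0
152.114.129.69 AND mask = 152.114.128.0
152.114.140.3 AND mask = 152.114.128.0
Yes, same subnet (152.114.128.0)


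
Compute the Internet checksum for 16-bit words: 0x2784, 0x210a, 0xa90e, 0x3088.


Sum all words (with carry folding):
+ 0x2784 = 0x2784
+ 0x210a = 0x488e
+ 0xa90e = 0xf19c
+ 0x3088 = 0x2225
One's complement: ~0x2225
Checksum = 0xddda


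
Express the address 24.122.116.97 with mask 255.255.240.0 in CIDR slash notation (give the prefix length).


Binary: 11111111.11111111.11110000.00000000
Count leading 1s
Prefix: /20


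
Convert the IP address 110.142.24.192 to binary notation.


110 = 01101110
142 = 10001110
24 = 00011000
192 = 11000000
Binary: 01101110.10001110.00011000.11000000


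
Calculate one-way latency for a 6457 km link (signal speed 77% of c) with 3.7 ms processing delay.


Speed = 0.77 * 3e5 km/s = 231000 km/s
Propagation delay = 6457 / 231000 = 0.028 s = 27.9524 ms
Processing delay = 3.7 ms
Total one-way latency = 31.6524 ms


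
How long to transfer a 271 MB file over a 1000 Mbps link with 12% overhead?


Effective throughput = 1000 * (1 - 12/100) = 880 Mbps
File size in Mb = 271 * 8 = 2168 Mb
Time = 2168 / 880
Time = 2.4636 seconds


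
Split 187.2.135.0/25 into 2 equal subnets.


New prefix = 25 + 1 = 26
Each subnet has 64 addresses
  187.2.135.0/26
  187.2.135.64/26
Subnets: 187.2.135.0/26, 187.2.135.64/26


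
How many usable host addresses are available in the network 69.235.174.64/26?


Host bits = 32 - 26 = 6
Total addresses = 2^6 = 64
Usable = total - 2 (network and broadcast)
Usable hosts: 62


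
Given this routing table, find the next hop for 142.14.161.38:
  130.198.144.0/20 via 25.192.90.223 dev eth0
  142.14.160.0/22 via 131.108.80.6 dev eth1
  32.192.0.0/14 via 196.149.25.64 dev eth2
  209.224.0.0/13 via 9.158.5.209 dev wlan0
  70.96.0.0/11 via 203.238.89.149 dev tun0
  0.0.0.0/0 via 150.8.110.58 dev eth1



Longest prefix match for 142.14.161.38:
  /20 130.198.144.0: no
  /22 142.14.160.0: MATCH
  /14 32.192.0.0: no
  /13 209.224.0.0: no
  /11 70.96.0.0: no
  /0 0.0.0.0: MATCH
Selected: next-hop 131.108.80.6 via eth1 (matched /22)


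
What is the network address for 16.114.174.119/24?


IP:   00010000.01110010.10101110.01110111
Mask: 11111111.11111111.11111111.00000000
AND operation:
Net:  00010000.01110010.10101110.00000000
Network: 16.114.174.0/24


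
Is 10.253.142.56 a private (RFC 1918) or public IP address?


RFC 1918 private ranges:
  10.0.0.0/8 (10.0.0.0 - 10.255.255.255)
  172.16.0.0/12 (172.16.0.0 - 172.31.255.255)
  192.168.0.0/16 (192.168.0.0 - 192.168.255.255)
Private (in 10.0.0.0/8)


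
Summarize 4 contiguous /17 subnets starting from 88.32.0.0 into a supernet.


Original prefix: /17
Number of subnets: 4 = 2^2
New prefix = 17 - 2 = 15
Supernet: 88.32.0.0/15


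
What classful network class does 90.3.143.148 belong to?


First octet: 90
Binary: 01011010
0xxxxxxx -> Class A (1-126)
Class A, default mask 255.0.0.0 (/8)


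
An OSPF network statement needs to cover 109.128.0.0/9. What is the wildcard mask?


Subnet mask: 255.128.0.0
Wildcard = 255.255.255.255 - subnet mask
255 - 255 = 0
255 - 128 = 127
255 - 0 = 255
255 - 0 = 255
Wildcard: 0.127.255.255


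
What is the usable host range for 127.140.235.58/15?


Network: 127.140.0.0
Broadcast: 127.141.255.255
First usable = network + 1
Last usable = broadcast - 1
Range: 127.140.0.1 to 127.141.255.254


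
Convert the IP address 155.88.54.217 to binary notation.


155 = 10011011
88 = 01011000
54 = 00110110
217 = 11011001
Binary: 10011011.01011000.00110110.11011001


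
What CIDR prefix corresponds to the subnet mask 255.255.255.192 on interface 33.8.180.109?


Binary: 11111111.11111111.11111111.11000000
Count leading 1s
Prefix: /26


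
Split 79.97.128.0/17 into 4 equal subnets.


New prefix = 17 + 2 = 19
Each subnet has 8192 addresses
  79.97.128.0/19
  79.97.160.0/19
  79.97.192.0/19
  79.97.224.0/19
Subnets: 79.97.128.0/19, 79.97.160.0/19, 79.97.192.0/19, 79.97.224.0/19


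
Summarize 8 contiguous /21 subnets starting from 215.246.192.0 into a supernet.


Original prefix: /21
Number of subnets: 8 = 2^3
New prefix = 21 - 3 = 18
Supernet: 215.246.192.0/18


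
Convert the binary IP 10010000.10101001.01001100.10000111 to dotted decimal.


10010000 = 144
10101001 = 169
01001100 = 76
10000111 = 135
IP: 144.169.76.135


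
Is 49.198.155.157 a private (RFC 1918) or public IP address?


RFC 1918 private ranges:
  10.0.0.0/8 (10.0.0.0 - 10.255.255.255)
  172.16.0.0/12 (172.16.0.0 - 172.31.255.255)
  192.168.0.0/16 (192.168.0.0 - 192.168.255.255)
Public (not in any RFC 1918 range)


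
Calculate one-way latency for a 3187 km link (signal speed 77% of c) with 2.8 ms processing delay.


Speed = 0.77 * 3e5 km/s = 231000 km/s
Propagation delay = 3187 / 231000 = 0.0138 s = 13.7965 ms
Processing delay = 2.8 ms
Total one-way latency = 16.5965 ms


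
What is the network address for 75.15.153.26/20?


IP:   01001011.00001111.10011001.00011010
Mask: 11111111.11111111.11110000.00000000
AND operation:
Net:  01001011.00001111.10010000.00000000
Network: 75.15.144.0/20


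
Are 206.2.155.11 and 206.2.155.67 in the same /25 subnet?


Mask: 255.255.255.128
206.2.155.11 AND mask = 206.2.155.0
206.2.155.67 AND mask = 206.2.155.0
Yes, same subnet (206.2.155.0)


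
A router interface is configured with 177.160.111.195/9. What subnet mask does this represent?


/9 means 9 network bits, 23 host bits
Binary: 11111111100000000000000000000000
Mask: 255.128.0.0


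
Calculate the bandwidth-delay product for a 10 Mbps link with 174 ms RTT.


BDP = bandwidth * RTT
= 10 Mbps * 174 ms
= 10 * 1e6 * 174 / 1000 bits
= 1740000 bits
= 217500 bytes
= 212.4023 KB
BDP = 1740000 bits (217500 bytes)


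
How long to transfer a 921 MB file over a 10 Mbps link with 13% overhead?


Effective throughput = 10 * (1 - 13/100) = 8.7 Mbps
File size in Mb = 921 * 8 = 7368 Mb
Time = 7368 / 8.7
Time = 846.8966 seconds


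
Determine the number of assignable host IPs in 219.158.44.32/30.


Host bits = 32 - 30 = 2
Total addresses = 2^2 = 4
Usable = total - 2 (network and broadcast)
Usable hosts: 2


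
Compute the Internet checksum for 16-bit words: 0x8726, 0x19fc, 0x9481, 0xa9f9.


Sum all words (with carry folding):
+ 0x8726 = 0x8726
+ 0x19fc = 0xa122
+ 0x9481 = 0x35a4
+ 0xa9f9 = 0xdf9d
One's complement: ~0xdf9d
Checksum = 0x2062


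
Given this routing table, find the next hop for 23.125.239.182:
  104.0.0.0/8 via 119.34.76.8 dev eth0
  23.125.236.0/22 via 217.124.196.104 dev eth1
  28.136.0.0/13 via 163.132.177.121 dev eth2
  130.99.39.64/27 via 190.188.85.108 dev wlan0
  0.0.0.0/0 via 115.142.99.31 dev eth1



Longest prefix match for 23.125.239.182:
  /8 104.0.0.0: no
  /22 23.125.236.0: MATCH
  /13 28.136.0.0: no
  /27 130.99.39.64: no
  /0 0.0.0.0: MATCH
Selected: next-hop 217.124.196.104 via eth1 (matched /22)


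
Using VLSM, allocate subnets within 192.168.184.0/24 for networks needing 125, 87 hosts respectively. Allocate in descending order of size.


125 hosts -> /25 (126 usable): 192.168.184.0/25
87 hosts -> /25 (126 usable): 192.168.184.128/25
Allocation: 192.168.184.0/25 (125 hosts, 126 usable); 192.168.184.128/25 (87 hosts, 126 usable)


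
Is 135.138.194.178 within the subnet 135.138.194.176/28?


Subnet network: 135.138.194.176
Test IP AND mask: 135.138.194.176
Yes, 135.138.194.178 is in 135.138.194.176/28


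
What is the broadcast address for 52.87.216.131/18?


Network: 52.87.192.0/18
Host bits = 14
Set all host bits to 1:
Broadcast: 52.87.255.255


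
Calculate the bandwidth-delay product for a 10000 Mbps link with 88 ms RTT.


BDP = bandwidth * RTT
= 10000 Mbps * 88 ms
= 10000 * 1e6 * 88 / 1000 bits
= 880000000 bits
= 110000000 bytes
= 107421.875 KB
BDP = 880000000 bits (110000000 bytes)


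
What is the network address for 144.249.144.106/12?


IP:   10010000.11111001.10010000.01101010
Mask: 11111111.11110000.00000000.00000000
AND operation:
Net:  10010000.11110000.00000000.00000000
Network: 144.240.0.0/12
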